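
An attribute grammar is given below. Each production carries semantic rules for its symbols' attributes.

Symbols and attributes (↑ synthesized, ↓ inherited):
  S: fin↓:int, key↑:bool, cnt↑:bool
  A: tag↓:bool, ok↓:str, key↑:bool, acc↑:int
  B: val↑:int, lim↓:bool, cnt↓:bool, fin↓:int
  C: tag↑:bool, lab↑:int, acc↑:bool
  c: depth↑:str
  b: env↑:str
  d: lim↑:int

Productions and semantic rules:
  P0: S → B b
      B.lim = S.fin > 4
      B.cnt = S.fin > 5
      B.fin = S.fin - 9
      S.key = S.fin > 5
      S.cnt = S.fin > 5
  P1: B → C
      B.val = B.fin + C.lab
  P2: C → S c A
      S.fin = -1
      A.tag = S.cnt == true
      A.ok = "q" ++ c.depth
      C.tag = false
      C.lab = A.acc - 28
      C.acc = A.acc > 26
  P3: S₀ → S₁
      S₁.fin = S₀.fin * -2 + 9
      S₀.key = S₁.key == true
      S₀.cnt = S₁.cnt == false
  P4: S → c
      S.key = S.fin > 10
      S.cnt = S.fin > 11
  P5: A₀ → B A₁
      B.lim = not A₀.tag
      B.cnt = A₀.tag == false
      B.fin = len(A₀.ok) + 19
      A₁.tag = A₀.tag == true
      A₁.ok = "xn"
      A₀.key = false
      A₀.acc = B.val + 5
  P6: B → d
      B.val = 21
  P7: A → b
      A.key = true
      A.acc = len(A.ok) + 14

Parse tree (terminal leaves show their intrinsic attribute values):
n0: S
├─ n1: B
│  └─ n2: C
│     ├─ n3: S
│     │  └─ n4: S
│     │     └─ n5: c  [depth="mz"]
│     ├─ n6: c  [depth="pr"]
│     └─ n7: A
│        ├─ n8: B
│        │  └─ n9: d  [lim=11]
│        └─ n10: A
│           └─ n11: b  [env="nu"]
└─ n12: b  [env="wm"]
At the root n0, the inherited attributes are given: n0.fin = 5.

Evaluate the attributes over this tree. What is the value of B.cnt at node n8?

false

1. n0.fin = 5  [given at root]
2. n1.lim = true  [S.fin > 4]
3. n1.cnt = false  [S.fin > 5]
4. n1.fin = -4  [S.fin - 9]
5. n3.fin = -1  [-1]
6. n4.fin = 11  [S₀.fin * -2 + 9]
7. n5.depth = "mz"  [terminal]
8. n4.key = true  [S.fin > 10]
9. n4.cnt = false  [S.fin > 11]
10. n3.key = true  [S₁.key == true]
11. n3.cnt = true  [S₁.cnt == false]
12. n6.depth = "pr"  [terminal]
13. n7.tag = true  [S.cnt == true]
14. n7.ok = "qpr"  ["q" ++ c.depth]
15. n8.lim = false  [not A₀.tag]
16. n8.cnt = false  [A₀.tag == false]
17. n8.fin = 22  [len(A₀.ok) + 19]
18. n9.lim = 11  [terminal]
19. n8.val = 21  [21]
20. n10.tag = true  [A₀.tag == true]
21. n10.ok = "xn"  ["xn"]
22. n11.env = "nu"  [terminal]
23. n10.key = true  [true]
24. n10.acc = 16  [len(A.ok) + 14]
25. n7.key = false  [false]
26. n7.acc = 26  [B.val + 5]
27. n2.tag = false  [false]
28. n2.lab = -2  [A.acc - 28]
29. n2.acc = false  [A.acc > 26]
30. n1.val = -6  [B.fin + C.lab]
31. n12.env = "wm"  [terminal]
32. n0.key = false  [S.fin > 5]
33. n0.cnt = false  [S.fin > 5]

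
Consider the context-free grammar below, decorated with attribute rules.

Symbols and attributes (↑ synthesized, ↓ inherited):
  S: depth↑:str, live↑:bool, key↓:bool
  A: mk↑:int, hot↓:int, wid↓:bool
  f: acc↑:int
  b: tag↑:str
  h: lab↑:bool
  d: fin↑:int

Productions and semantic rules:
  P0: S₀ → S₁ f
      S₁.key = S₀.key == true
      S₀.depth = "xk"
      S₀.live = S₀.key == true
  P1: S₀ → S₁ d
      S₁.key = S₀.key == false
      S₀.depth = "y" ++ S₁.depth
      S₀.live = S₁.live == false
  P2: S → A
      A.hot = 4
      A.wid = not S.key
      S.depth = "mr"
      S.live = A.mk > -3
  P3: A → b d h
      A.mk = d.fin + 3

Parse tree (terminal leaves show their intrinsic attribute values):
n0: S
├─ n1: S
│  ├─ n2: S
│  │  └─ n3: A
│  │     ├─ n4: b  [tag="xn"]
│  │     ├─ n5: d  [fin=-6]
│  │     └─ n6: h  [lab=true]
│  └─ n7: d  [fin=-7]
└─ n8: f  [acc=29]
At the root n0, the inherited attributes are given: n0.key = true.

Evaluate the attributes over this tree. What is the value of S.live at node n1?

1. n0.key = true  [given at root]
2. n1.key = true  [S₀.key == true]
3. n2.key = false  [S₀.key == false]
4. n3.hot = 4  [4]
5. n3.wid = true  [not S.key]
6. n4.tag = "xn"  [terminal]
7. n5.fin = -6  [terminal]
8. n6.lab = true  [terminal]
9. n3.mk = -3  [d.fin + 3]
10. n2.depth = "mr"  ["mr"]
11. n2.live = false  [A.mk > -3]
12. n7.fin = -7  [terminal]
13. n1.depth = "ymr"  ["y" ++ S₁.depth]
14. n1.live = true  [S₁.live == false]
15. n8.acc = 29  [terminal]
16. n0.depth = "xk"  ["xk"]
17. n0.live = true  [S₀.key == true]

true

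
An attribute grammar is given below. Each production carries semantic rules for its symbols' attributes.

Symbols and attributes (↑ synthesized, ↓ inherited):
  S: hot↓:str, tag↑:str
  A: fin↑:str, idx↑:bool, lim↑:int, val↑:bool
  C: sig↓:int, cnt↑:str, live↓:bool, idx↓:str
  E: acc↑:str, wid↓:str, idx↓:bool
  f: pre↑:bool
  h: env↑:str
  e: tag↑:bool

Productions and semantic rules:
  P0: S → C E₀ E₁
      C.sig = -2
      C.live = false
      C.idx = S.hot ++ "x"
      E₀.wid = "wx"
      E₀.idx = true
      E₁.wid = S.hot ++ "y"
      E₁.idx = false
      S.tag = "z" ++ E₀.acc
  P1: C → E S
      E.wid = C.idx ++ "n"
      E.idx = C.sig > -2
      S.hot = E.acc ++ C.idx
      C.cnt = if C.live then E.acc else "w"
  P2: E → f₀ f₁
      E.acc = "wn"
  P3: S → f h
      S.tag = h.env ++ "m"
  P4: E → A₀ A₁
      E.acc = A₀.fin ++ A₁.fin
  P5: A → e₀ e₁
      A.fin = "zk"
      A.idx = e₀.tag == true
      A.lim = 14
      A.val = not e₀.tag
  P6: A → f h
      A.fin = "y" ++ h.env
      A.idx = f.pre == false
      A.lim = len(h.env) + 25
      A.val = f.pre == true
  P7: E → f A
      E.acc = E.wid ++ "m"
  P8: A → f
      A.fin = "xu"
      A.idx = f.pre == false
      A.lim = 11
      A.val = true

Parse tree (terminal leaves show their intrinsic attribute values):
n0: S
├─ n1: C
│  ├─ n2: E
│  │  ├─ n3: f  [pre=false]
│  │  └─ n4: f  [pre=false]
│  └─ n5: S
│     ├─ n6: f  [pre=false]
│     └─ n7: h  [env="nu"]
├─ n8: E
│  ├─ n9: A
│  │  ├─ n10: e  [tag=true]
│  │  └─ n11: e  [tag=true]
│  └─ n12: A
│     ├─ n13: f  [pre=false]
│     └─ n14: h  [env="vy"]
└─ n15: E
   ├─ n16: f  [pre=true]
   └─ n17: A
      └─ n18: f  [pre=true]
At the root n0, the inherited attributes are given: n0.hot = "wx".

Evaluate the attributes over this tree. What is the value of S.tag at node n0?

1. n0.hot = "wx"  [given at root]
2. n1.sig = -2  [-2]
3. n1.live = false  [false]
4. n1.idx = "wxx"  [S.hot ++ "x"]
5. n2.wid = "wxxn"  [C.idx ++ "n"]
6. n2.idx = false  [C.sig > -2]
7. n3.pre = false  [terminal]
8. n4.pre = false  [terminal]
9. n2.acc = "wn"  ["wn"]
10. n5.hot = "wnwxx"  [E.acc ++ C.idx]
11. n6.pre = false  [terminal]
12. n7.env = "nu"  [terminal]
13. n5.tag = "num"  [h.env ++ "m"]
14. n1.cnt = "w"  [if C.live then E.acc else "w"]
15. n8.wid = "wx"  ["wx"]
16. n8.idx = true  [true]
17. n10.tag = true  [terminal]
18. n11.tag = true  [terminal]
19. n9.fin = "zk"  ["zk"]
20. n9.idx = true  [e₀.tag == true]
21. n9.lim = 14  [14]
22. n9.val = false  [not e₀.tag]
23. n13.pre = false  [terminal]
24. n14.env = "vy"  [terminal]
25. n12.fin = "yvy"  ["y" ++ h.env]
26. n12.idx = true  [f.pre == false]
27. n12.lim = 27  [len(h.env) + 25]
28. n12.val = false  [f.pre == true]
29. n8.acc = "zkyvy"  [A₀.fin ++ A₁.fin]
30. n15.wid = "wxy"  [S.hot ++ "y"]
31. n15.idx = false  [false]
32. n16.pre = true  [terminal]
33. n18.pre = true  [terminal]
34. n17.fin = "xu"  ["xu"]
35. n17.idx = false  [f.pre == false]
36. n17.lim = 11  [11]
37. n17.val = true  [true]
38. n15.acc = "wxym"  [E.wid ++ "m"]
39. n0.tag = "zzkyvy"  ["z" ++ E₀.acc]

"zzkyvy"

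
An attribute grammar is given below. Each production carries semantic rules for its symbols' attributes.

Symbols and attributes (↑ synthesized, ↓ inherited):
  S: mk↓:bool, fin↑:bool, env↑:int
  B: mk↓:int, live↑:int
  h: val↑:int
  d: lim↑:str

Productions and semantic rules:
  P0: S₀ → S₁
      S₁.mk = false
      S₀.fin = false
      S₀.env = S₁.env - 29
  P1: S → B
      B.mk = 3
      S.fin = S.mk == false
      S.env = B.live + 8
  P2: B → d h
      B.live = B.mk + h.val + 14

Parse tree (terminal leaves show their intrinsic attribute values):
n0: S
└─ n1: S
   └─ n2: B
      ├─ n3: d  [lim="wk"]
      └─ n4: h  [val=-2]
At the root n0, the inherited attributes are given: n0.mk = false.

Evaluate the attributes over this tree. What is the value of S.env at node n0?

1. n0.mk = false  [given at root]
2. n1.mk = false  [false]
3. n2.mk = 3  [3]
4. n3.lim = "wk"  [terminal]
5. n4.val = -2  [terminal]
6. n2.live = 15  [B.mk + h.val + 14]
7. n1.fin = true  [S.mk == false]
8. n1.env = 23  [B.live + 8]
9. n0.fin = false  [false]
10. n0.env = -6  [S₁.env - 29]

-6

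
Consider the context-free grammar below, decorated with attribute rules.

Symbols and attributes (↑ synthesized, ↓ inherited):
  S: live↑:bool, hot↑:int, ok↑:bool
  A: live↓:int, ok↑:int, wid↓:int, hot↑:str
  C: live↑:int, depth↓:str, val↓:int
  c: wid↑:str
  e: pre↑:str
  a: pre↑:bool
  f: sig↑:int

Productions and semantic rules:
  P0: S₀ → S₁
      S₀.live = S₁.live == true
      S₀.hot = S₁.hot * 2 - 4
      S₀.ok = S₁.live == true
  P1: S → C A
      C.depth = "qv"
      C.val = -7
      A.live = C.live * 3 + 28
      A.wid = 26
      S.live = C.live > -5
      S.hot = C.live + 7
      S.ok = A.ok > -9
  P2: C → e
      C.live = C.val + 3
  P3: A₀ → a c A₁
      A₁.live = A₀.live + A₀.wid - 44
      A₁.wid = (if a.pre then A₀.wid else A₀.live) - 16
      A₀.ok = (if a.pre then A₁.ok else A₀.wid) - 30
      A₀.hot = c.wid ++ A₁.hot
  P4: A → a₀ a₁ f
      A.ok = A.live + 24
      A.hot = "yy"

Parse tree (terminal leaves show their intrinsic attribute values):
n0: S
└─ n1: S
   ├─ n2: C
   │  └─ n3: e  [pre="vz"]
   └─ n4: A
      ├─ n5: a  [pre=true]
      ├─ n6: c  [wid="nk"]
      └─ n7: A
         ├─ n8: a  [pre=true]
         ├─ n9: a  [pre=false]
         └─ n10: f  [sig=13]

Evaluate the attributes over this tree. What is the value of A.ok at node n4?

1. n2.depth = "qv"  ["qv"]
2. n2.val = -7  [-7]
3. n3.pre = "vz"  [terminal]
4. n2.live = -4  [C.val + 3]
5. n4.live = 16  [C.live * 3 + 28]
6. n4.wid = 26  [26]
7. n5.pre = true  [terminal]
8. n6.wid = "nk"  [terminal]
9. n7.live = -2  [A₀.live + A₀.wid - 44]
10. n7.wid = 10  [(if a.pre then A₀.wid else A₀.live) - 16]
11. n8.pre = true  [terminal]
12. n9.pre = false  [terminal]
13. n10.sig = 13  [terminal]
14. n7.ok = 22  [A.live + 24]
15. n7.hot = "yy"  ["yy"]
16. n4.ok = -8  [(if a.pre then A₁.ok else A₀.wid) - 30]
17. n4.hot = "nkyy"  [c.wid ++ A₁.hot]
18. n1.live = true  [C.live > -5]
19. n1.hot = 3  [C.live + 7]
20. n1.ok = true  [A.ok > -9]
21. n0.live = true  [S₁.live == true]
22. n0.hot = 2  [S₁.hot * 2 - 4]
23. n0.ok = true  [S₁.live == true]

-8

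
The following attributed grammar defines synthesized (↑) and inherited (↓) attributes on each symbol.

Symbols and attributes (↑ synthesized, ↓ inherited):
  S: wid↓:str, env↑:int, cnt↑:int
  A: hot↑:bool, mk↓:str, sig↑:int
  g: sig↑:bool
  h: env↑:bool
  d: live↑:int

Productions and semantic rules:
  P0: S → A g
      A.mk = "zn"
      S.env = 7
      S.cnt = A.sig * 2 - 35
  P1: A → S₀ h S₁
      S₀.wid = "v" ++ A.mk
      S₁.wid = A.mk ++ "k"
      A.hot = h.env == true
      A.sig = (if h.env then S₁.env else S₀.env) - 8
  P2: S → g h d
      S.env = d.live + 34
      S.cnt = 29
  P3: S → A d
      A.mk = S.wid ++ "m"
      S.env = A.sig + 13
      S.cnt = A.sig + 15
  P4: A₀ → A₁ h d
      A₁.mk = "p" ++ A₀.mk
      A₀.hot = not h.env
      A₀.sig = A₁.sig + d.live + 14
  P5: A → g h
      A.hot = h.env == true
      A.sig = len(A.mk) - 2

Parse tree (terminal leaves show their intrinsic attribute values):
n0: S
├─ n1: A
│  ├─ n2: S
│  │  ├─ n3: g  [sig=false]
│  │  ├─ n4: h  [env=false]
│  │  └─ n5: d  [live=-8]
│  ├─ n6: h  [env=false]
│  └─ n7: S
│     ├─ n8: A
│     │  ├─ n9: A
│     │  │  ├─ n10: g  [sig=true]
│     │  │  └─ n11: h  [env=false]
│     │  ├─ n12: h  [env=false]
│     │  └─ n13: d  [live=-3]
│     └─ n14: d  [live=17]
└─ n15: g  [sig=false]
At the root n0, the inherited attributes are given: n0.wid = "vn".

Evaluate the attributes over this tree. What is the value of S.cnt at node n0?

1

1. n0.wid = "vn"  [given at root]
2. n1.mk = "zn"  ["zn"]
3. n2.wid = "vzn"  ["v" ++ A.mk]
4. n3.sig = false  [terminal]
5. n4.env = false  [terminal]
6. n5.live = -8  [terminal]
7. n2.env = 26  [d.live + 34]
8. n2.cnt = 29  [29]
9. n6.env = false  [terminal]
10. n7.wid = "znk"  [A.mk ++ "k"]
11. n8.mk = "znkm"  [S.wid ++ "m"]
12. n9.mk = "pznkm"  ["p" ++ A₀.mk]
13. n10.sig = true  [terminal]
14. n11.env = false  [terminal]
15. n9.hot = false  [h.env == true]
16. n9.sig = 3  [len(A.mk) - 2]
17. n12.env = false  [terminal]
18. n13.live = -3  [terminal]
19. n8.hot = true  [not h.env]
20. n8.sig = 14  [A₁.sig + d.live + 14]
21. n14.live = 17  [terminal]
22. n7.env = 27  [A.sig + 13]
23. n7.cnt = 29  [A.sig + 15]
24. n1.hot = false  [h.env == true]
25. n1.sig = 18  [(if h.env then S₁.env else S₀.env) - 8]
26. n15.sig = false  [terminal]
27. n0.env = 7  [7]
28. n0.cnt = 1  [A.sig * 2 - 35]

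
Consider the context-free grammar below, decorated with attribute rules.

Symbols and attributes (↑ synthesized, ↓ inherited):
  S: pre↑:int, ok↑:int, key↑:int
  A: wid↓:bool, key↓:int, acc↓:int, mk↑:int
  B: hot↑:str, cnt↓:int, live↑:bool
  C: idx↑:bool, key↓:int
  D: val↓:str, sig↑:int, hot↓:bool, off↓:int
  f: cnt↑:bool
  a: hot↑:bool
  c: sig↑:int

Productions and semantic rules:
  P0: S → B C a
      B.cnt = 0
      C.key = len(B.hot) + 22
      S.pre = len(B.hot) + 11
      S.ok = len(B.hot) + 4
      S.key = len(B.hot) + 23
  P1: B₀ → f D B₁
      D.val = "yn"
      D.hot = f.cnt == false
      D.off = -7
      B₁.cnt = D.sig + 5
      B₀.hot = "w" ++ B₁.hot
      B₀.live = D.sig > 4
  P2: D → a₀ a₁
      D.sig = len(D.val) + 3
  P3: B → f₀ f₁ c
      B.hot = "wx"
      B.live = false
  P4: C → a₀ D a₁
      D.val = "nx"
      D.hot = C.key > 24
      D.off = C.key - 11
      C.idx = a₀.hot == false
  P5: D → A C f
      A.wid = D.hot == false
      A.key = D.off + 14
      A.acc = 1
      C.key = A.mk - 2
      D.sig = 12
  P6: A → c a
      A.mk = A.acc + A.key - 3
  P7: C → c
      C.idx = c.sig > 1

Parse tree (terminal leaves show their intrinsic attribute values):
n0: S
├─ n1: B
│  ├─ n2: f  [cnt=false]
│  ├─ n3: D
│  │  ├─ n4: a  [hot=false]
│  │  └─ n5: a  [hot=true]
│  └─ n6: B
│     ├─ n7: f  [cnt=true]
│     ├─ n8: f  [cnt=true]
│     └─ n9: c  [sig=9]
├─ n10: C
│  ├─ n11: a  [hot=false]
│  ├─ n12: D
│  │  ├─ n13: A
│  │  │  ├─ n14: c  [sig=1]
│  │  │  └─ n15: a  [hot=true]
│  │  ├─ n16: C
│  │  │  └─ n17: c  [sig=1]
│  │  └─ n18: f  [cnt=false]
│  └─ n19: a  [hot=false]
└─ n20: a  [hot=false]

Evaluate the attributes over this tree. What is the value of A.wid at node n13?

1. n1.cnt = 0  [0]
2. n2.cnt = false  [terminal]
3. n3.val = "yn"  ["yn"]
4. n3.hot = true  [f.cnt == false]
5. n3.off = -7  [-7]
6. n4.hot = false  [terminal]
7. n5.hot = true  [terminal]
8. n3.sig = 5  [len(D.val) + 3]
9. n6.cnt = 10  [D.sig + 5]
10. n7.cnt = true  [terminal]
11. n8.cnt = true  [terminal]
12. n9.sig = 9  [terminal]
13. n6.hot = "wx"  ["wx"]
14. n6.live = false  [false]
15. n1.hot = "wwx"  ["w" ++ B₁.hot]
16. n1.live = true  [D.sig > 4]
17. n10.key = 25  [len(B.hot) + 22]
18. n11.hot = false  [terminal]
19. n12.val = "nx"  ["nx"]
20. n12.hot = true  [C.key > 24]
21. n12.off = 14  [C.key - 11]
22. n13.wid = false  [D.hot == false]
23. n13.key = 28  [D.off + 14]
24. n13.acc = 1  [1]
25. n14.sig = 1  [terminal]
26. n15.hot = true  [terminal]
27. n13.mk = 26  [A.acc + A.key - 3]
28. n16.key = 24  [A.mk - 2]
29. n17.sig = 1  [terminal]
30. n16.idx = false  [c.sig > 1]
31. n18.cnt = false  [terminal]
32. n12.sig = 12  [12]
33. n19.hot = false  [terminal]
34. n10.idx = true  [a₀.hot == false]
35. n20.hot = false  [terminal]
36. n0.pre = 14  [len(B.hot) + 11]
37. n0.ok = 7  [len(B.hot) + 4]
38. n0.key = 26  [len(B.hot) + 23]

false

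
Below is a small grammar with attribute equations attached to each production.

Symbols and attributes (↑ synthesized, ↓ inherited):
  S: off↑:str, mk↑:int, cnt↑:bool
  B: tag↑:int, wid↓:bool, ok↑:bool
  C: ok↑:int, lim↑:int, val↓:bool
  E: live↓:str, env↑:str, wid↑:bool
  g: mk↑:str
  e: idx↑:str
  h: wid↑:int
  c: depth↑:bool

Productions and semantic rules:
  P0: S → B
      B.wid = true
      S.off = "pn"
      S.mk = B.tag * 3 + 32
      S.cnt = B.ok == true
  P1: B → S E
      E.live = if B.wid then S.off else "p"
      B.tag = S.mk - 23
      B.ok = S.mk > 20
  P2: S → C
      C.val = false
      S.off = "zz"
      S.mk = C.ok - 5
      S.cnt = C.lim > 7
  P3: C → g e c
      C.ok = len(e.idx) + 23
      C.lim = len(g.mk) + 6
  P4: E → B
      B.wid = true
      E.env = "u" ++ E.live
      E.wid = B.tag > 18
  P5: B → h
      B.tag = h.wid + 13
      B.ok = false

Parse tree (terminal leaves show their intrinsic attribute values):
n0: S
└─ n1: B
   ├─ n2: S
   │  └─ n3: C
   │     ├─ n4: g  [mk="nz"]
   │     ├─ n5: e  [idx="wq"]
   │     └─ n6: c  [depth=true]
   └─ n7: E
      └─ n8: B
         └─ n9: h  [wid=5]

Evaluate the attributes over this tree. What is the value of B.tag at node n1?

1. n1.wid = true  [true]
2. n3.val = false  [false]
3. n4.mk = "nz"  [terminal]
4. n5.idx = "wq"  [terminal]
5. n6.depth = true  [terminal]
6. n3.ok = 25  [len(e.idx) + 23]
7. n3.lim = 8  [len(g.mk) + 6]
8. n2.off = "zz"  ["zz"]
9. n2.mk = 20  [C.ok - 5]
10. n2.cnt = true  [C.lim > 7]
11. n7.live = "zz"  [if B.wid then S.off else "p"]
12. n8.wid = true  [true]
13. n9.wid = 5  [terminal]
14. n8.tag = 18  [h.wid + 13]
15. n8.ok = false  [false]
16. n7.env = "uzz"  ["u" ++ E.live]
17. n7.wid = false  [B.tag > 18]
18. n1.tag = -3  [S.mk - 23]
19. n1.ok = false  [S.mk > 20]
20. n0.off = "pn"  ["pn"]
21. n0.mk = 23  [B.tag * 3 + 32]
22. n0.cnt = false  [B.ok == true]

-3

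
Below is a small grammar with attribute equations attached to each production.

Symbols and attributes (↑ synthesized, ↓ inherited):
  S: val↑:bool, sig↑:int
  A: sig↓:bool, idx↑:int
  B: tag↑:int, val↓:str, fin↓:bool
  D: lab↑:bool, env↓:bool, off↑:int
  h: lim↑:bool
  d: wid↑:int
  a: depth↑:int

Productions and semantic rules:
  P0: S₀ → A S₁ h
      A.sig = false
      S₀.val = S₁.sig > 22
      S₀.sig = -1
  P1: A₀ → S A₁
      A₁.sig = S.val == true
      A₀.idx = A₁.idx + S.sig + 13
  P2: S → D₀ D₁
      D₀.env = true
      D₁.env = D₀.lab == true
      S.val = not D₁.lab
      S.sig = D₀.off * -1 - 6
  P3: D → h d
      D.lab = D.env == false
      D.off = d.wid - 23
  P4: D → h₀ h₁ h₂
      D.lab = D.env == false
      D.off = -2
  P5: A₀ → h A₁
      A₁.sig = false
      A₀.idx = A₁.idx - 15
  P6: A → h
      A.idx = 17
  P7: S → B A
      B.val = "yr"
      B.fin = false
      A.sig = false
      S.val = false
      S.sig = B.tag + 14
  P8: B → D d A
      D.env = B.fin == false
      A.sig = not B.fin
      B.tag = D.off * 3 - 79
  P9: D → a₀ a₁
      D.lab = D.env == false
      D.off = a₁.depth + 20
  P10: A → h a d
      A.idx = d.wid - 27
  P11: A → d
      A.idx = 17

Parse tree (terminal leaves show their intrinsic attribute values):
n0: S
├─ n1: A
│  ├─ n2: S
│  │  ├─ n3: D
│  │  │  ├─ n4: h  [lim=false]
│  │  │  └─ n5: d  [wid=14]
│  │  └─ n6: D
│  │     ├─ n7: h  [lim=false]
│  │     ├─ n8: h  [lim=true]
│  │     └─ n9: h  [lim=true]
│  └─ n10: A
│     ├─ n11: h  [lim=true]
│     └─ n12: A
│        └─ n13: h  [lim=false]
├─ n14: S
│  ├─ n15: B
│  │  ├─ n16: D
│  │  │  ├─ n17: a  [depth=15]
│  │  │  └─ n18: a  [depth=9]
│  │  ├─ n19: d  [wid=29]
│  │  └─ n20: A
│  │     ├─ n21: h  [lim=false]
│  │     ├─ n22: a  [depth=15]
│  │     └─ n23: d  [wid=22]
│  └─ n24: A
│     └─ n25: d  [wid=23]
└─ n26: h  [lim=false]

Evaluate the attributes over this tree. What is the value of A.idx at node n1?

18

1. n1.sig = false  [false]
2. n3.env = true  [true]
3. n4.lim = false  [terminal]
4. n5.wid = 14  [terminal]
5. n3.lab = false  [D.env == false]
6. n3.off = -9  [d.wid - 23]
7. n6.env = false  [D₀.lab == true]
8. n7.lim = false  [terminal]
9. n8.lim = true  [terminal]
10. n9.lim = true  [terminal]
11. n6.lab = true  [D.env == false]
12. n6.off = -2  [-2]
13. n2.val = false  [not D₁.lab]
14. n2.sig = 3  [D₀.off * -1 - 6]
15. n10.sig = false  [S.val == true]
16. n11.lim = true  [terminal]
17. n12.sig = false  [false]
18. n13.lim = false  [terminal]
19. n12.idx = 17  [17]
20. n10.idx = 2  [A₁.idx - 15]
21. n1.idx = 18  [A₁.idx + S.sig + 13]
22. n15.val = "yr"  ["yr"]
23. n15.fin = false  [false]
24. n16.env = true  [B.fin == false]
25. n17.depth = 15  [terminal]
26. n18.depth = 9  [terminal]
27. n16.lab = false  [D.env == false]
28. n16.off = 29  [a₁.depth + 20]
29. n19.wid = 29  [terminal]
30. n20.sig = true  [not B.fin]
31. n21.lim = false  [terminal]
32. n22.depth = 15  [terminal]
33. n23.wid = 22  [terminal]
34. n20.idx = -5  [d.wid - 27]
35. n15.tag = 8  [D.off * 3 - 79]
36. n24.sig = false  [false]
37. n25.wid = 23  [terminal]
38. n24.idx = 17  [17]
39. n14.val = false  [false]
40. n14.sig = 22  [B.tag + 14]
41. n26.lim = false  [terminal]
42. n0.val = false  [S₁.sig > 22]
43. n0.sig = -1  [-1]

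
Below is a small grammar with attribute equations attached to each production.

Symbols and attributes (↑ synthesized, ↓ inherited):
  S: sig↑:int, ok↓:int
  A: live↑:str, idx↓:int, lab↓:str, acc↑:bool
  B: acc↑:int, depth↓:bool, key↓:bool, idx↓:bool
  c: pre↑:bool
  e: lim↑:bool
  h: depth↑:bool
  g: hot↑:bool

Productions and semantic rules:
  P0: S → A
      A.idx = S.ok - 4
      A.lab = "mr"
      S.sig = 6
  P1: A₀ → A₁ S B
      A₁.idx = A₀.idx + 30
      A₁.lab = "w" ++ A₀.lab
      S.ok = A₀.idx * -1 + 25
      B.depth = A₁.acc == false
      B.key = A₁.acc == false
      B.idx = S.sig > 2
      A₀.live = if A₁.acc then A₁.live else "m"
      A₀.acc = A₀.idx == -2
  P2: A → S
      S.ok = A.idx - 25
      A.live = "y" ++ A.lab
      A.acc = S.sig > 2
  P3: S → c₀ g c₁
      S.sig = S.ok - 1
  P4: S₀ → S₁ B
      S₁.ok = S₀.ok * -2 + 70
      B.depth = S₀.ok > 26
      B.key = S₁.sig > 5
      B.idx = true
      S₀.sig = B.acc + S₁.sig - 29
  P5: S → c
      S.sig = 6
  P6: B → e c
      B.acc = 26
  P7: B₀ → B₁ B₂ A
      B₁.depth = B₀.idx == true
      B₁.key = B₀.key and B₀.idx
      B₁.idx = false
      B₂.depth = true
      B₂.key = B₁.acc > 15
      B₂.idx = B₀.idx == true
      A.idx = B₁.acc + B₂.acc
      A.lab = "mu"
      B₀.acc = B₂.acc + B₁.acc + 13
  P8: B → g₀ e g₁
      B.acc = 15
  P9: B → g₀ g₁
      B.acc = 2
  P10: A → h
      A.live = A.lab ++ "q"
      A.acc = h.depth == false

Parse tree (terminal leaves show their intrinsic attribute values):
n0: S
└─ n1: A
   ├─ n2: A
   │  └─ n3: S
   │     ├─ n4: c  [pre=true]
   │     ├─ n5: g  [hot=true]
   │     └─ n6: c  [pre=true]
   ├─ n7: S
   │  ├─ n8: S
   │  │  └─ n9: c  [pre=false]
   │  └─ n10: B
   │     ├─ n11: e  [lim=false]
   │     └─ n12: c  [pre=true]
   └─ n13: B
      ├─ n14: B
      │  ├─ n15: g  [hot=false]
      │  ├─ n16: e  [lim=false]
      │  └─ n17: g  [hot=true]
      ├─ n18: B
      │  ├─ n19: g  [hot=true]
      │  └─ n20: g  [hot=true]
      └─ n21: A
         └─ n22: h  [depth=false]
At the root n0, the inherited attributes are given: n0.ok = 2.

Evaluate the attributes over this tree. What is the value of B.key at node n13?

1. n0.ok = 2  [given at root]
2. n1.idx = -2  [S.ok - 4]
3. n1.lab = "mr"  ["mr"]
4. n2.idx = 28  [A₀.idx + 30]
5. n2.lab = "wmr"  ["w" ++ A₀.lab]
6. n3.ok = 3  [A.idx - 25]
7. n4.pre = true  [terminal]
8. n5.hot = true  [terminal]
9. n6.pre = true  [terminal]
10. n3.sig = 2  [S.ok - 1]
11. n2.live = "ywmr"  ["y" ++ A.lab]
12. n2.acc = false  [S.sig > 2]
13. n7.ok = 27  [A₀.idx * -1 + 25]
14. n8.ok = 16  [S₀.ok * -2 + 70]
15. n9.pre = false  [terminal]
16. n8.sig = 6  [6]
17. n10.depth = true  [S₀.ok > 26]
18. n10.key = true  [S₁.sig > 5]
19. n10.idx = true  [true]
20. n11.lim = false  [terminal]
21. n12.pre = true  [terminal]
22. n10.acc = 26  [26]
23. n7.sig = 3  [B.acc + S₁.sig - 29]
24. n13.depth = true  [A₁.acc == false]
25. n13.key = true  [A₁.acc == false]
26. n13.idx = true  [S.sig > 2]
27. n14.depth = true  [B₀.idx == true]
28. n14.key = true  [B₀.key and B₀.idx]
29. n14.idx = false  [false]
30. n15.hot = false  [terminal]
31. n16.lim = false  [terminal]
32. n17.hot = true  [terminal]
33. n14.acc = 15  [15]
34. n18.depth = true  [true]
35. n18.key = false  [B₁.acc > 15]
36. n18.idx = true  [B₀.idx == true]
37. n19.hot = true  [terminal]
38. n20.hot = true  [terminal]
39. n18.acc = 2  [2]
40. n21.idx = 17  [B₁.acc + B₂.acc]
41. n21.lab = "mu"  ["mu"]
42. n22.depth = false  [terminal]
43. n21.live = "muq"  [A.lab ++ "q"]
44. n21.acc = true  [h.depth == false]
45. n13.acc = 30  [B₂.acc + B₁.acc + 13]
46. n1.live = "m"  [if A₁.acc then A₁.live else "m"]
47. n1.acc = true  [A₀.idx == -2]
48. n0.sig = 6  [6]

true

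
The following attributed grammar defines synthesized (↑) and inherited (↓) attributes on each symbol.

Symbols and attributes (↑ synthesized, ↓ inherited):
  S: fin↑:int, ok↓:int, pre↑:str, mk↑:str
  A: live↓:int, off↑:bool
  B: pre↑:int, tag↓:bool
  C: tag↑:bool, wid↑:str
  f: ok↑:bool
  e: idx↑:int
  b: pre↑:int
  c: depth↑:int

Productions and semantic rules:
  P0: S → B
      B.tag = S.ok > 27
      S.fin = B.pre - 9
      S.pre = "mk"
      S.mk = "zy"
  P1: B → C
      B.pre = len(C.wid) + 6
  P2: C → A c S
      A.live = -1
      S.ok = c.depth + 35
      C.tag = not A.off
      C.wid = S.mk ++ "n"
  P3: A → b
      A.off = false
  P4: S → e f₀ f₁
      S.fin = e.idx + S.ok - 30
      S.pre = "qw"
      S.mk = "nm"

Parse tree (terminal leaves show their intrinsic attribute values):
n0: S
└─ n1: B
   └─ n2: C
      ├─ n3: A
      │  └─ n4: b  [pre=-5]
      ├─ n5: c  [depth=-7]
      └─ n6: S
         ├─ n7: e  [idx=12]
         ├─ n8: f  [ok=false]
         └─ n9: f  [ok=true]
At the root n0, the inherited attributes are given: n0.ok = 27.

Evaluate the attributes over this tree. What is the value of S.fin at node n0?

0

1. n0.ok = 27  [given at root]
2. n1.tag = false  [S.ok > 27]
3. n3.live = -1  [-1]
4. n4.pre = -5  [terminal]
5. n3.off = false  [false]
6. n5.depth = -7  [terminal]
7. n6.ok = 28  [c.depth + 35]
8. n7.idx = 12  [terminal]
9. n8.ok = false  [terminal]
10. n9.ok = true  [terminal]
11. n6.fin = 10  [e.idx + S.ok - 30]
12. n6.pre = "qw"  ["qw"]
13. n6.mk = "nm"  ["nm"]
14. n2.tag = true  [not A.off]
15. n2.wid = "nmn"  [S.mk ++ "n"]
16. n1.pre = 9  [len(C.wid) + 6]
17. n0.fin = 0  [B.pre - 9]
18. n0.pre = "mk"  ["mk"]
19. n0.mk = "zy"  ["zy"]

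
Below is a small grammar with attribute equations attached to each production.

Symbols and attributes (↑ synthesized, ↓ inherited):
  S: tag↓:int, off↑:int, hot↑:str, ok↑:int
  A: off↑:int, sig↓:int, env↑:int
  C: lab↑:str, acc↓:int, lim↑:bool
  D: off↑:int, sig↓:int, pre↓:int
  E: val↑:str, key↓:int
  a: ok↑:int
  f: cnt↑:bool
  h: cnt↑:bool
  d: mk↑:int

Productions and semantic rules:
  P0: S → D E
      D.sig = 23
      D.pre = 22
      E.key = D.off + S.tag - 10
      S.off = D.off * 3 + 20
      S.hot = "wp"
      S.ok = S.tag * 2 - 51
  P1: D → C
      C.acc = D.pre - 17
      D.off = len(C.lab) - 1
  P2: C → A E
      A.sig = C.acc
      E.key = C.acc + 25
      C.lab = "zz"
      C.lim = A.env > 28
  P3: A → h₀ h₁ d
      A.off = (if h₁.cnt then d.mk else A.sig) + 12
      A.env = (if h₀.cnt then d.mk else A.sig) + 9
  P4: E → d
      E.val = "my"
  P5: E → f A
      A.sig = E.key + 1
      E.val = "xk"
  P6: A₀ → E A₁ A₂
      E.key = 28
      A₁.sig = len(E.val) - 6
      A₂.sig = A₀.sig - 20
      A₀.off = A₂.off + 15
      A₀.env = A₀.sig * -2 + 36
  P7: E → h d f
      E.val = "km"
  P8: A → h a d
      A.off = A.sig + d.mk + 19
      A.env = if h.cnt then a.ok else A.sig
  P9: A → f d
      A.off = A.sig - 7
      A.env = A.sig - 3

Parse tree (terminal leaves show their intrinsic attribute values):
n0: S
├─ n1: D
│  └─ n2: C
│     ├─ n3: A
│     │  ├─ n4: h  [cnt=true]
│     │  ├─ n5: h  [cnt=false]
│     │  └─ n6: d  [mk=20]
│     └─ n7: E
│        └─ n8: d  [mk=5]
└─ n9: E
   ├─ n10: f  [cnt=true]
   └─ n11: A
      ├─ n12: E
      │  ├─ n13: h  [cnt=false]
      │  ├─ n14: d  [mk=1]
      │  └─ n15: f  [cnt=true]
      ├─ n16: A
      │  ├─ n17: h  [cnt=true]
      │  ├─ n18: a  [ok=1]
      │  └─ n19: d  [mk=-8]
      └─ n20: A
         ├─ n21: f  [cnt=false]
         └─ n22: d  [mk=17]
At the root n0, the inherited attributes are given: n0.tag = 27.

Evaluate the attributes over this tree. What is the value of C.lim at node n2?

true

1. n0.tag = 27  [given at root]
2. n1.sig = 23  [23]
3. n1.pre = 22  [22]
4. n2.acc = 5  [D.pre - 17]
5. n3.sig = 5  [C.acc]
6. n4.cnt = true  [terminal]
7. n5.cnt = false  [terminal]
8. n6.mk = 20  [terminal]
9. n3.off = 17  [(if h₁.cnt then d.mk else A.sig) + 12]
10. n3.env = 29  [(if h₀.cnt then d.mk else A.sig) + 9]
11. n7.key = 30  [C.acc + 25]
12. n8.mk = 5  [terminal]
13. n7.val = "my"  ["my"]
14. n2.lab = "zz"  ["zz"]
15. n2.lim = true  [A.env > 28]
16. n1.off = 1  [len(C.lab) - 1]
17. n9.key = 18  [D.off + S.tag - 10]
18. n10.cnt = true  [terminal]
19. n11.sig = 19  [E.key + 1]
20. n12.key = 28  [28]
21. n13.cnt = false  [terminal]
22. n14.mk = 1  [terminal]
23. n15.cnt = true  [terminal]
24. n12.val = "km"  ["km"]
25. n16.sig = -4  [len(E.val) - 6]
26. n17.cnt = true  [terminal]
27. n18.ok = 1  [terminal]
28. n19.mk = -8  [terminal]
29. n16.off = 7  [A.sig + d.mk + 19]
30. n16.env = 1  [if h.cnt then a.ok else A.sig]
31. n20.sig = -1  [A₀.sig - 20]
32. n21.cnt = false  [terminal]
33. n22.mk = 17  [terminal]
34. n20.off = -8  [A.sig - 7]
35. n20.env = -4  [A.sig - 3]
36. n11.off = 7  [A₂.off + 15]
37. n11.env = -2  [A₀.sig * -2 + 36]
38. n9.val = "xk"  ["xk"]
39. n0.off = 23  [D.off * 3 + 20]
40. n0.hot = "wp"  ["wp"]
41. n0.ok = 3  [S.tag * 2 - 51]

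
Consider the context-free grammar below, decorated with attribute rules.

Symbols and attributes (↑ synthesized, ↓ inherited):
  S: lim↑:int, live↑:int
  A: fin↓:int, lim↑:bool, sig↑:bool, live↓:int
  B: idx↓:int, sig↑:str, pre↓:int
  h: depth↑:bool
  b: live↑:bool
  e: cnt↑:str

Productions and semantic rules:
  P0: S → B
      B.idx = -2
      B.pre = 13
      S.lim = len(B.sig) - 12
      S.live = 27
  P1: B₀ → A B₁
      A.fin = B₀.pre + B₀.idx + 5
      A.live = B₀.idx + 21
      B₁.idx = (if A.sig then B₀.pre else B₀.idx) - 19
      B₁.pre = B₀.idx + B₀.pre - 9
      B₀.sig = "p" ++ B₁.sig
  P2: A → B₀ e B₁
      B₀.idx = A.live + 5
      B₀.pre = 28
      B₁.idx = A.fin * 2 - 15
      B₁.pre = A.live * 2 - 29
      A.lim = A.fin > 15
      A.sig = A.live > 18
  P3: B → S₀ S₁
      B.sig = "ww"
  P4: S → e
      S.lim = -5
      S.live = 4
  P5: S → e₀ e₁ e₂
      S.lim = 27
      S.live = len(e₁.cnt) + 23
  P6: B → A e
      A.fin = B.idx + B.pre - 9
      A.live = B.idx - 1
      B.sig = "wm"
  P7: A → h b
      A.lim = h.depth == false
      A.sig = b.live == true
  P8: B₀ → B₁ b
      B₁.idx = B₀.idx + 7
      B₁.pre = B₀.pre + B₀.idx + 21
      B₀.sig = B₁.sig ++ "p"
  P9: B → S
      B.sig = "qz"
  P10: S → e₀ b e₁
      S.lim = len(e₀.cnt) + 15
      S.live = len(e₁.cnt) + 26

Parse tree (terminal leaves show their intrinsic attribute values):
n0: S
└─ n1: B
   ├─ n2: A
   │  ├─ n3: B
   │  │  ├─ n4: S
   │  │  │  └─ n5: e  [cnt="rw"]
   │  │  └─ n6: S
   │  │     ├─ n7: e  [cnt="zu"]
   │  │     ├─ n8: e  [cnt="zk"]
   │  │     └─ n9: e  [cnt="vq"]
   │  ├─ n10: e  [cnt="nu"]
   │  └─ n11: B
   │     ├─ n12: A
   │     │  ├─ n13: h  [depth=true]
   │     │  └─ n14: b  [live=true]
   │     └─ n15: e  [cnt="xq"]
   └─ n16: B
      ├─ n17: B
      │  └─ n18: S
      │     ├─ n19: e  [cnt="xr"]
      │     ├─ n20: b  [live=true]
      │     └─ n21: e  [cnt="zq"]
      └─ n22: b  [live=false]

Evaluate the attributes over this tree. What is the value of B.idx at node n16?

-6

1. n1.idx = -2  [-2]
2. n1.pre = 13  [13]
3. n2.fin = 16  [B₀.pre + B₀.idx + 5]
4. n2.live = 19  [B₀.idx + 21]
5. n3.idx = 24  [A.live + 5]
6. n3.pre = 28  [28]
7. n5.cnt = "rw"  [terminal]
8. n4.lim = -5  [-5]
9. n4.live = 4  [4]
10. n7.cnt = "zu"  [terminal]
11. n8.cnt = "zk"  [terminal]
12. n9.cnt = "vq"  [terminal]
13. n6.lim = 27  [27]
14. n6.live = 25  [len(e₁.cnt) + 23]
15. n3.sig = "ww"  ["ww"]
16. n10.cnt = "nu"  [terminal]
17. n11.idx = 17  [A.fin * 2 - 15]
18. n11.pre = 9  [A.live * 2 - 29]
19. n12.fin = 17  [B.idx + B.pre - 9]
20. n12.live = 16  [B.idx - 1]
21. n13.depth = true  [terminal]
22. n14.live = true  [terminal]
23. n12.lim = false  [h.depth == false]
24. n12.sig = true  [b.live == true]
25. n15.cnt = "xq"  [terminal]
26. n11.sig = "wm"  ["wm"]
27. n2.lim = true  [A.fin > 15]
28. n2.sig = true  [A.live > 18]
29. n16.idx = -6  [(if A.sig then B₀.pre else B₀.idx) - 19]
30. n16.pre = 2  [B₀.idx + B₀.pre - 9]
31. n17.idx = 1  [B₀.idx + 7]
32. n17.pre = 17  [B₀.pre + B₀.idx + 21]
33. n19.cnt = "xr"  [terminal]
34. n20.live = true  [terminal]
35. n21.cnt = "zq"  [terminal]
36. n18.lim = 17  [len(e₀.cnt) + 15]
37. n18.live = 28  [len(e₁.cnt) + 26]
38. n17.sig = "qz"  ["qz"]
39. n22.live = false  [terminal]
40. n16.sig = "qzp"  [B₁.sig ++ "p"]
41. n1.sig = "pqzp"  ["p" ++ B₁.sig]
42. n0.lim = -8  [len(B.sig) - 12]
43. n0.live = 27  [27]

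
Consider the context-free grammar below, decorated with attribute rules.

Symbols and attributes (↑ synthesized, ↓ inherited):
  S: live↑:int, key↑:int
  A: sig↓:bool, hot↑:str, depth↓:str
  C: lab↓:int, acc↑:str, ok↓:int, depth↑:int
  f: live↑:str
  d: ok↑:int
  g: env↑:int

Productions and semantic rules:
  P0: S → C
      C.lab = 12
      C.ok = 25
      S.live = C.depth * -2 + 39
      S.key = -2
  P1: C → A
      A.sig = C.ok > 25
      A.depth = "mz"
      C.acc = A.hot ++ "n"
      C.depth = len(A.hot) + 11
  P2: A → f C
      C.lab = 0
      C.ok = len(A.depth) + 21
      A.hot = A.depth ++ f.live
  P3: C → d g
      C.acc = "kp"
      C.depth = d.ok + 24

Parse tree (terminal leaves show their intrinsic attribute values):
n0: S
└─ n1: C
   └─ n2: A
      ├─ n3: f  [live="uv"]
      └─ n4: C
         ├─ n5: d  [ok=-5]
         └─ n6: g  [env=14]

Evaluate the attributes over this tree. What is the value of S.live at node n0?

1. n1.lab = 12  [12]
2. n1.ok = 25  [25]
3. n2.sig = false  [C.ok > 25]
4. n2.depth = "mz"  ["mz"]
5. n3.live = "uv"  [terminal]
6. n4.lab = 0  [0]
7. n4.ok = 23  [len(A.depth) + 21]
8. n5.ok = -5  [terminal]
9. n6.env = 14  [terminal]
10. n4.acc = "kp"  ["kp"]
11. n4.depth = 19  [d.ok + 24]
12. n2.hot = "mzuv"  [A.depth ++ f.live]
13. n1.acc = "mzuvn"  [A.hot ++ "n"]
14. n1.depth = 15  [len(A.hot) + 11]
15. n0.live = 9  [C.depth * -2 + 39]
16. n0.key = -2  [-2]

9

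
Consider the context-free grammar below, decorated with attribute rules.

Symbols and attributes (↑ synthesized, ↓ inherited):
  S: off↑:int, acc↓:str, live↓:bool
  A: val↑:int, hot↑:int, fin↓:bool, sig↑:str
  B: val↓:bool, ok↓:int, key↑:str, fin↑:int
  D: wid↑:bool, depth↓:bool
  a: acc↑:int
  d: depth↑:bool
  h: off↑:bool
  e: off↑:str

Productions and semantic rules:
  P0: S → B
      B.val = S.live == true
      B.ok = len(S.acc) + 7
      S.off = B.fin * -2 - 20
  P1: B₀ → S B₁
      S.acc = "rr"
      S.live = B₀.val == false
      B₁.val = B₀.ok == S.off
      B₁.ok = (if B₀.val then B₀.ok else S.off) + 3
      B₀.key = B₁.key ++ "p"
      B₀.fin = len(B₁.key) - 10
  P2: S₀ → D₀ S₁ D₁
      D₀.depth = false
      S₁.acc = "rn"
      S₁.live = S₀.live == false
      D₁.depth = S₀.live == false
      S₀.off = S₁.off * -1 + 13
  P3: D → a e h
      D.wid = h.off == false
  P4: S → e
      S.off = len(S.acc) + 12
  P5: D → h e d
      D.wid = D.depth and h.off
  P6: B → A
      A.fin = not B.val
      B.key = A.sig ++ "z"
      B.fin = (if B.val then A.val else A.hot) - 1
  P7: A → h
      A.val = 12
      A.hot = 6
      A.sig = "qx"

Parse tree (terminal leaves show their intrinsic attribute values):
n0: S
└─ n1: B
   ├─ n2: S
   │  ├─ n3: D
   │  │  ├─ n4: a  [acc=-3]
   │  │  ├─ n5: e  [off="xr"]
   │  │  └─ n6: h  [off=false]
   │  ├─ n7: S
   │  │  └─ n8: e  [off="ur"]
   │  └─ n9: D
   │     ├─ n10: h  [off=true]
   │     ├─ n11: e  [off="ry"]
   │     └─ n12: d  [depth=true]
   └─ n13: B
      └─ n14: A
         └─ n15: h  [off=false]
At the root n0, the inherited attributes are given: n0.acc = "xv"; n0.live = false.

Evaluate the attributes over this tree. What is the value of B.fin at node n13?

1. n0.acc = "xv"  [given at root]
2. n0.live = false  [given at root]
3. n1.val = false  [S.live == true]
4. n1.ok = 9  [len(S.acc) + 7]
5. n2.acc = "rr"  ["rr"]
6. n2.live = true  [B₀.val == false]
7. n3.depth = false  [false]
8. n4.acc = -3  [terminal]
9. n5.off = "xr"  [terminal]
10. n6.off = false  [terminal]
11. n3.wid = true  [h.off == false]
12. n7.acc = "rn"  ["rn"]
13. n7.live = false  [S₀.live == false]
14. n8.off = "ur"  [terminal]
15. n7.off = 14  [len(S.acc) + 12]
16. n9.depth = false  [S₀.live == false]
17. n10.off = true  [terminal]
18. n11.off = "ry"  [terminal]
19. n12.depth = true  [terminal]
20. n9.wid = false  [D.depth and h.off]
21. n2.off = -1  [S₁.off * -1 + 13]
22. n13.val = false  [B₀.ok == S.off]
23. n13.ok = 2  [(if B₀.val then B₀.ok else S.off) + 3]
24. n14.fin = true  [not B.val]
25. n15.off = false  [terminal]
26. n14.val = 12  [12]
27. n14.hot = 6  [6]
28. n14.sig = "qx"  ["qx"]
29. n13.key = "qxz"  [A.sig ++ "z"]
30. n13.fin = 5  [(if B.val then A.val else A.hot) - 1]
31. n1.key = "qxzp"  [B₁.key ++ "p"]
32. n1.fin = -7  [len(B₁.key) - 10]
33. n0.off = -6  [B.fin * -2 - 20]

5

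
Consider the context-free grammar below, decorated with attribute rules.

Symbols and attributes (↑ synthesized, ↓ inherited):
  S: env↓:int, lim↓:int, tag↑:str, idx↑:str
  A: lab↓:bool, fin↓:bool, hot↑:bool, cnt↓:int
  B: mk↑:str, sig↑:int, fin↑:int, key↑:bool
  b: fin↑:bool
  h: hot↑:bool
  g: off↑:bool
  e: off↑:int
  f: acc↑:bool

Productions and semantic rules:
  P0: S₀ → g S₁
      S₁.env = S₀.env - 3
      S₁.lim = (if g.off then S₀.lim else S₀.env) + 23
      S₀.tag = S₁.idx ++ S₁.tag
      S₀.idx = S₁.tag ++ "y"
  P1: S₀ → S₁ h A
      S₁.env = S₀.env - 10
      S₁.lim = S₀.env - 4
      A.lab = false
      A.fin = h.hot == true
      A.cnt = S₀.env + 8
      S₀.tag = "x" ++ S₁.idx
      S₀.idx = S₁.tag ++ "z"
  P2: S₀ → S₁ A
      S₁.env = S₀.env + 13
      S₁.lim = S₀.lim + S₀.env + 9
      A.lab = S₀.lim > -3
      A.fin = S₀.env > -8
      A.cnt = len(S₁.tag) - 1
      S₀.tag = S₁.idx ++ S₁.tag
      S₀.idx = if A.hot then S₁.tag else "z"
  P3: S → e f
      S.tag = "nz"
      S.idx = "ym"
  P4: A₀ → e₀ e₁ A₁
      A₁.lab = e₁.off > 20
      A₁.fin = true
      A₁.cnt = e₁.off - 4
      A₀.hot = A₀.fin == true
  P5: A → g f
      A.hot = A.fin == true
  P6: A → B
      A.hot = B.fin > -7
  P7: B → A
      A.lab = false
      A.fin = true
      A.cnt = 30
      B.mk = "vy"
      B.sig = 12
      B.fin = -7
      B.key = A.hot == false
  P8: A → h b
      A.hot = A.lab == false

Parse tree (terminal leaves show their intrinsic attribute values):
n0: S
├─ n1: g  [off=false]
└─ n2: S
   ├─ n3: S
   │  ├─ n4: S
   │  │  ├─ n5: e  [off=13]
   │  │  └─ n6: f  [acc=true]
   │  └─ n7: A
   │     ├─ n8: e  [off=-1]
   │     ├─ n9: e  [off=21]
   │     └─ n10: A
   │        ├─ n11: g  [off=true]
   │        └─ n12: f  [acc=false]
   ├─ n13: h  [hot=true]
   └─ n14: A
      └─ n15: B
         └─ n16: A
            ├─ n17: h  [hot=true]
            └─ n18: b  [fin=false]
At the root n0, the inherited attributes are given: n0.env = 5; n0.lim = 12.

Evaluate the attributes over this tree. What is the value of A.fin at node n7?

false

1. n0.env = 5  [given at root]
2. n0.lim = 12  [given at root]
3. n1.off = false  [terminal]
4. n2.env = 2  [S₀.env - 3]
5. n2.lim = 28  [(if g.off then S₀.lim else S₀.env) + 23]
6. n3.env = -8  [S₀.env - 10]
7. n3.lim = -2  [S₀.env - 4]
8. n4.env = 5  [S₀.env + 13]
9. n4.lim = -1  [S₀.lim + S₀.env + 9]
10. n5.off = 13  [terminal]
11. n6.acc = true  [terminal]
12. n4.tag = "nz"  ["nz"]
13. n4.idx = "ym"  ["ym"]
14. n7.lab = true  [S₀.lim > -3]
15. n7.fin = false  [S₀.env > -8]
16. n7.cnt = 1  [len(S₁.tag) - 1]
17. n8.off = -1  [terminal]
18. n9.off = 21  [terminal]
19. n10.lab = true  [e₁.off > 20]
20. n10.fin = true  [true]
21. n10.cnt = 17  [e₁.off - 4]
22. n11.off = true  [terminal]
23. n12.acc = false  [terminal]
24. n10.hot = true  [A.fin == true]
25. n7.hot = false  [A₀.fin == true]
26. n3.tag = "ymnz"  [S₁.idx ++ S₁.tag]
27. n3.idx = "z"  [if A.hot then S₁.tag else "z"]
28. n13.hot = true  [terminal]
29. n14.lab = false  [false]
30. n14.fin = true  [h.hot == true]
31. n14.cnt = 10  [S₀.env + 8]
32. n16.lab = false  [false]
33. n16.fin = true  [true]
34. n16.cnt = 30  [30]
35. n17.hot = true  [terminal]
36. n18.fin = false  [terminal]
37. n16.hot = true  [A.lab == false]
38. n15.mk = "vy"  ["vy"]
39. n15.sig = 12  [12]
40. n15.fin = -7  [-7]
41. n15.key = false  [A.hot == false]
42. n14.hot = false  [B.fin > -7]
43. n2.tag = "xz"  ["x" ++ S₁.idx]
44. n2.idx = "ymnzz"  [S₁.tag ++ "z"]
45. n0.tag = "ymnzzxz"  [S₁.idx ++ S₁.tag]
46. n0.idx = "xzy"  [S₁.tag ++ "y"]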